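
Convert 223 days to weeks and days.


31 weeks 6 days

Weeks: 223 ÷ 7 = 31 remainder 6


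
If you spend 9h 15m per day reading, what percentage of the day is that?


38.5%

Time: 555 minutes
Day: 1440 minutes
Percentage = (555/1440) × 100 ≈ 38.5%


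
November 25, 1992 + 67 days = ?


Start: November 25, 1992
Add 67 days
November 25 → December 1: 30 - 25 + 1 = 6 days (67 - 6 = 61 left)
December 1 → January 1: 31 - 1 + 1 = 31 days (61 - 31 = 30 left)
January 1 + 30 = January 31, 1993

January 31, 1993


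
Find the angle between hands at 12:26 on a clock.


Hour hand (12 ≡ 0 on the dial): 0×30 + 26×0.5 = 13.0°
Minute hand = 26×6 = 156°
Difference = |13.0 - 156| = 143.0°

143.0°


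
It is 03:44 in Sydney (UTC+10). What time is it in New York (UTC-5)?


12:44 (previous day)

Time difference = UTC-5 - UTC+10 = -15 hours
New hour = (3 -15) mod 24
= -12 mod 24 = 12
Minutes unchanged → 12:44; -12 < 0 → previous day


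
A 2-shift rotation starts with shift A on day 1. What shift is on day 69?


Shifts: A, B
Start: A (index 0)
Day 69: (0 + 69 - 1) mod 2
= 68 mod 2
= 0
Index 0 → shift A

Shift A


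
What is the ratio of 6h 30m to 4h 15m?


Duration 1: 390 minutes
Duration 2: 255 minutes
Ratio = 390:255
GCD = 15
Simplified = 26:17
As a decimal: 26/17 ≈ 1.53

26:17 (1.53)


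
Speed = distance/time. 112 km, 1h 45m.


64.0 km/h

Distance: 112 km
Time: 1h 45m = 105 min = 105/60 = 7/4 hours
Speed = 112 ÷ (7/4) = 112 × 4 / 7 = 448/7 = 64.0 km/h


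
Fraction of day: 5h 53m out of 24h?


Total minutes: 5×60 + 53 = 353
Day = 24×60 = 1440 minutes
Fraction = 353/1440 ≈ 0.2451
As a percentage: 353/1440 × 100 ≈ 24.51%

0.2451 (24.51%)


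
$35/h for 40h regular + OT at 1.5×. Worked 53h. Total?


$2082.50

Regular: 40h × $35 = $1400.00
Overtime: 53 - 40 = 13h
OT pay: 13h × $35 × 1.5 = $682.50
Total = $1400.00 + $682.50 = $2082.50


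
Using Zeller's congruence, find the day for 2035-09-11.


Zeller's congruence:
q=11, m=9, k=35, j=20
h = (11 + ⌊13×10/5⌋ + 35 + ⌊35/4⌋ + ⌊20/4⌋ - 2×20) mod 7
= (11 + 26 + 35 + 8 + 5 - 40) mod 7
= 45 mod 7 = 3
h=3 → Tuesday

Tuesday


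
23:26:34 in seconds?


Hours: 23 × 3600 = 82800
Minutes: 26 × 60 = 1560
Seconds: 34
Total = 82800 + 1560 + 34 = 84394

84394 seconds


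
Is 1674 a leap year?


Rules: divisible by 4 AND (not by 100 OR by 400)
1674 ÷ 4 = 418 remainder 2 → not divisible by 4
Not divisible by 4 → not a leap year

No


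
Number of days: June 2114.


30 days

Month: June (month 6)
June has 30 days


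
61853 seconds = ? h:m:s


17h 10m 53s

Hours: 61853 ÷ 3600 = 17 remainder 653
Minutes: 653 ÷ 60 = 10 remainder 53
Seconds: 53


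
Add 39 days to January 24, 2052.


Start: January 24, 2052
Add 39 days
January 24 → February 1: 31 - 24 + 1 = 8 days (39 - 8 = 31 left)
February 1 → March 1: 29 - 1 + 1 = 29 days (31 - 29 = 2 left)
March 1 + 2 = March 3, 2052

March 3, 2052


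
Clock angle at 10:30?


135.0°

Hour hand = 10×30 + 30×0.5 = 315.0°
Minute hand = 30×6 = 180°
Difference = |315.0 - 180| = 135.0°


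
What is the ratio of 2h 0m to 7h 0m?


Duration 1: 120 minutes
Duration 2: 420 minutes
Ratio = 120:420
GCD = 60
Simplified = 2:7
As a decimal: 2/7 ≈ 0.29

2:7 (0.29)


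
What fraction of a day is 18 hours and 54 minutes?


0.7875 (78.75%)

Total minutes: 18×60 + 54 = 1134
Day = 24×60 = 1440 minutes
Fraction = 1134/1440 = 0.7875
As a percentage: 1134/1440 × 100 = 78.75%


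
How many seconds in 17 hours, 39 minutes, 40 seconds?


63580 seconds

Hours: 17 × 3600 = 61200
Minutes: 39 × 60 = 2340
Seconds: 40
Total = 61200 + 2340 + 40 = 63580


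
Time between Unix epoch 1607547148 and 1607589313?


Difference = 1607589313 - 1607547148 = 42165 seconds
In hours: 42165 / 3600 ≈ 11.7
In days: 42165 / 86400 ≈ 0.49

42165 seconds (11.7 hours / 0.49 days)


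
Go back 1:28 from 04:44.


03:16

Start: 284 minutes from midnight
Subtract: 88 minutes
Remaining: 284 - 88 = 196
Hours: 3, Minutes: 16


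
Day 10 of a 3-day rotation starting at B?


Shifts: A, B, C
Start: B (index 1)
Day 10: (1 + 10 - 1) mod 3
= 10 mod 3
= 1
Index 1 → shift B

Shift B


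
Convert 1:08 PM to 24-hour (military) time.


13:08

Input: 1:08 PM
PM: 1 + 12 = 13


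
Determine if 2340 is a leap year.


Yes

Rules: divisible by 4 AND (not by 100 OR by 400)
2340 ÷ 4 = 585 exactly → divisible by 4
2340 ÷ 100 = 23 remainder 40 → not divisible by 100
Divisible by 4 but not by 100 → leap year


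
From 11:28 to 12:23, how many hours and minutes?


End time in minutes: 12×60 + 23 = 743
Start time in minutes: 11×60 + 28 = 688
Difference = 743 - 688 = 55 minutes
= 0 hours 55 minutes

0h 55m


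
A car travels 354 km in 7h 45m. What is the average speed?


Distance: 354 km
Time: 7h 45m = 465 min = 465/60 = 31/4 hours
Speed = 354 ÷ (31/4) = 354 × 4 / 31 = 1416/31 ≈ 45.7 km/h

45.7 km/h


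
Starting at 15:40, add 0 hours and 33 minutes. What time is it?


Start: 940 minutes from midnight
Add: 33 minutes
Total: 973 minutes
Hours: 973 ÷ 60 = 16 remainder 13

16:13


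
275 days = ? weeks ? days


Weeks: 275 ÷ 7 = 39 remainder 2

39 weeks 2 days


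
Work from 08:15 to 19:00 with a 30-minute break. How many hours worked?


10h 15m (615 minutes)

Total time = (19×60+0) - (8×60+15)
= 1140 - 495 = 645 min
Minus break: 645 - 30 = 615 min
= 10h 15m


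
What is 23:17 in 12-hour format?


Hour: 23
23 - 12 = 11 → PM

11:17 PM


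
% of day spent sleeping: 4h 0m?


Time: 240 minutes
Day: 1440 minutes
Percentage = (240/1440) × 100 ≈ 16.7%

16.7%


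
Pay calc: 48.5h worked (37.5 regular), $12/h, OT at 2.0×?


Regular: 37.5h × $12 = $450.00
Overtime: 48.5 - 37.5 = 11.0h
OT pay: 11.0h × $12 × 2.0 = $264.00
Total = $450.00 + $264.00 = $714.00

$714.00


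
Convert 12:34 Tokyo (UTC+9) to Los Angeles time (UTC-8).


Time difference = UTC-8 - UTC+9 = -17 hours
New hour = (12 -17) mod 24
= -5 mod 24 = 19
Minutes unchanged → 19:34; -5 < 0 → previous day

19:34 (previous day)


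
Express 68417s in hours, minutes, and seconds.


19h 0m 17s

Hours: 68417 ÷ 3600 = 19 remainder 17
Minutes: 17 ÷ 60 = 0 remainder 17
Seconds: 17


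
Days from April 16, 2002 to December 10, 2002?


238 days

From April 16, 2002 to December 10, 2002
Rest of April 2002: 30 - 16 = 14
Full months: May 31, June 30, July 31, August 31, September 30, October 31, November 30
Days into December 2002: 10
Total = 14 + 31 + 30 + 31 + 31 + 30 + 31 + 30 + 10 = 238 days


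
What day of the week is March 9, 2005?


Zeller's congruence:
q=9, m=3, k=5, j=20
h = (9 + ⌊13×4/5⌋ + 5 + ⌊5/4⌋ + ⌊20/4⌋ - 2×20) mod 7
= (9 + 10 + 5 + 1 + 5 - 40) mod 7
= -10 mod 7 = 4
h=4 → Wednesday

Wednesday


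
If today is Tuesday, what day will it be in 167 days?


Monday

Start: Tuesday (index 1)
(1 + 167) mod 7
= 168 mod 7
= 0
Index 0 → Monday


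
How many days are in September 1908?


30 days

Month: September (month 9)
September has 30 days


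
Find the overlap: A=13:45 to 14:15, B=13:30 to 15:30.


Meeting A: 825-855 (in minutes from midnight)
Meeting B: 810-930
Overlap start = max(825, 810) = 825
Overlap end = min(855, 930) = 855
Overlap = max(0, 855 - 825) = 30 min

30 minutes


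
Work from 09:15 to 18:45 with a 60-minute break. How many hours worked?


Total time = (18×60+45) - (9×60+15)
= 1125 - 555 = 570 min
Minus break: 570 - 60 = 510 min
= 8h 30m

8h 30m (510 minutes)


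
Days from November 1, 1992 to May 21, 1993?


201 days

From November 1, 1992 to May 21, 1993
Rest of November 1992: 30 - 1 = 29
Full months: December 31, January 31, February 1993 28, March 31, April 30
Days into May 1993: 21
Total = 29 + 31 + 31 + 28 + 31 + 30 + 21 = 201 days


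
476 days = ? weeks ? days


Weeks: 476 ÷ 7 = 68 remainder 0

68 weeks 0 days


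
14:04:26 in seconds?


Hours: 14 × 3600 = 50400
Minutes: 4 × 60 = 240
Seconds: 26
Total = 50400 + 240 + 26 = 50666

50666 seconds


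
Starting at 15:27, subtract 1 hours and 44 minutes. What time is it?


Start: 927 minutes from midnight
Subtract: 104 minutes
Remaining: 927 - 104 = 823
Hours: 13, Minutes: 43

13:43


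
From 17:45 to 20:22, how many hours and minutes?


End time in minutes: 20×60 + 22 = 1222
Start time in minutes: 17×60 + 45 = 1065
Difference = 1222 - 1065 = 157 minutes
= 2 hours 37 minutes

2h 37m


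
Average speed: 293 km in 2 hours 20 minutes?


125.6 km/h

Distance: 293 km
Time: 2h 20m = 140 min = 140/60 = 7/3 hours
Speed = 293 ÷ (7/3) = 293 × 3 / 7 = 879/7 ≈ 125.6 km/h


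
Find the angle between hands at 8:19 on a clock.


135.5°

Hour hand = 8×30 + 19×0.5 = 249.5°
Minute hand = 19×6 = 114°
Difference = |249.5 - 114| = 135.5°


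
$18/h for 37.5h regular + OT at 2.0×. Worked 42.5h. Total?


$855.00

Regular: 37.5h × $18 = $675.00
Overtime: 42.5 - 37.5 = 5.0h
OT pay: 5.0h × $18 × 2.0 = $180.00
Total = $675.00 + $180.00 = $855.00


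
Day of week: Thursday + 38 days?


Start: Thursday (index 3)
(3 + 38) mod 7
= 41 mod 7
= 6
Index 6 → Sunday

Sunday


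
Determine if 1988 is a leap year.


Rules: divisible by 4 AND (not by 100 OR by 400)
1988 ÷ 4 = 497 exactly → divisible by 4
1988 ÷ 100 = 19 remainder 88 → not divisible by 100
Divisible by 4 but not by 100 → leap year

Yes


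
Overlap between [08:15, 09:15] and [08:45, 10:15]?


30 minutes

Meeting A: 495-555 (in minutes from midnight)
Meeting B: 525-615
Overlap start = max(495, 525) = 525
Overlap end = min(555, 615) = 555
Overlap = max(0, 555 - 525) = 30 min


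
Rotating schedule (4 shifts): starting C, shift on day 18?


Shifts: A, B, C, D
Start: C (index 2)
Day 18: (2 + 18 - 1) mod 4
= 19 mod 4
= 3
Index 3 → shift D

Shift D


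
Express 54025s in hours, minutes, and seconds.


Hours: 54025 ÷ 3600 = 15 remainder 25
Minutes: 25 ÷ 60 = 0 remainder 25
Seconds: 25

15h 0m 25s


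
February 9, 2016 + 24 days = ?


March 4, 2016

Start: February 9, 2016
Add 24 days
February 9 → March 1: 29 - 9 + 1 = 21 days (24 - 21 = 3 left)
March 1 + 3 = March 4, 2016


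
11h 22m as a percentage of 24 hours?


0.4736 (47.36%)

Total minutes: 11×60 + 22 = 682
Day = 24×60 = 1440 minutes
Fraction = 682/1440 ≈ 0.4736
As a percentage: 682/1440 × 100 ≈ 47.36%


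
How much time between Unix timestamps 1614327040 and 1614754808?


427768 seconds (118.8 hours / 4.95 days)

Difference = 1614754808 - 1614327040 = 427768 seconds
In hours: 427768 / 3600 ≈ 118.8
In days: 427768 / 86400 ≈ 4.95


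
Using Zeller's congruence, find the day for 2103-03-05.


Monday

Zeller's congruence:
q=5, m=3, k=3, j=21
h = (5 + ⌊13×4/5⌋ + 3 + ⌊3/4⌋ + ⌊21/4⌋ - 2×21) mod 7
= (5 + 10 + 3 + 0 + 5 - 42) mod 7
= -19 mod 7 = 2
h=2 → Monday


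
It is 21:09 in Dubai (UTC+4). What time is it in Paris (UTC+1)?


18:09

Time difference = UTC+1 - UTC+4 = -3 hours
New hour = (21 -3) mod 24
= 18 mod 24 = 18
Minutes unchanged → 18:09


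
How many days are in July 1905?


Month: July (month 7)
July has 31 days

31 days


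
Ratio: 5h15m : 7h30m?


7:10 (0.70)

Duration 1: 315 minutes
Duration 2: 450 minutes
Ratio = 315:450
GCD = 45
Simplified = 7:10
As a decimal: 7/10 = 0.70


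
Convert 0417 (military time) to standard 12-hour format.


Hour: 4
4 < 12 → AM

4:17 AM


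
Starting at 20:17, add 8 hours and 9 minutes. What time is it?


04:26 (next day)

Start: 1217 minutes from midnight
Add: 489 minutes
Total: 1706 minutes
Hours: 1706 ÷ 60 = 28 remainder 26
28 ≥ 24 → 28 - 24 = 4 (next day)


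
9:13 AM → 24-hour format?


Input: 9:13 AM
AM hour stays: 9

09:13


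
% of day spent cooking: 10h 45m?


44.8%

Time: 645 minutes
Day: 1440 minutes
Percentage = (645/1440) × 100 ≈ 44.8%


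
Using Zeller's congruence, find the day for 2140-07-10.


Zeller's congruence:
q=10, m=7, k=40, j=21
h = (10 + ⌊13×8/5⌋ + 40 + ⌊40/4⌋ + ⌊21/4⌋ - 2×21) mod 7
= (10 + 20 + 40 + 10 + 5 - 42) mod 7
= 43 mod 7 = 1
h=1 → Sunday

Sunday


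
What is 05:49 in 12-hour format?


5:49 AM

Hour: 5
5 < 12 → AM


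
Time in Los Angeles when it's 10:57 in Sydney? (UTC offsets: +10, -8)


Time difference = UTC-8 - UTC+10 = -18 hours
New hour = (10 -18) mod 24
= -8 mod 24 = 16
Minutes unchanged → 16:57; -8 < 0 → previous day

16:57 (previous day)


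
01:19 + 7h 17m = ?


Start: 79 minutes from midnight
Add: 437 minutes
Total: 516 minutes
Hours: 516 ÷ 60 = 8 remainder 36

08:36


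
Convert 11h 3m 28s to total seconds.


Hours: 11 × 3600 = 39600
Minutes: 3 × 60 = 180
Seconds: 28
Total = 39600 + 180 + 28 = 39808

39808 seconds


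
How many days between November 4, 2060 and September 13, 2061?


313 days

From November 4, 2060 to September 13, 2061
Rest of November 2060: 30 - 4 = 26
Full months: December 31, January 31, February 2061 28, March 31, April 30, May 31, June 30, July 31, August 31
Days into September 2061: 13
Total = 26 + 31 + 31 + 28 + 31 + 30 + 31 + 30 + 31 + 31 + 13 = 313 days


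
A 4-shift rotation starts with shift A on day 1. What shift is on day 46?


Shifts: A, B, C, D
Start: A (index 0)
Day 46: (0 + 46 - 1) mod 4
= 45 mod 4
= 1
Index 1 → shift B

Shift B


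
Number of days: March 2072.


31 days

Month: March (month 3)
March has 31 days


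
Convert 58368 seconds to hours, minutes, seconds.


Hours: 58368 ÷ 3600 = 16 remainder 768
Minutes: 768 ÷ 60 = 12 remainder 48
Seconds: 48

16h 12m 48s


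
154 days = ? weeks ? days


22 weeks 0 days

Weeks: 154 ÷ 7 = 22 remainder 0


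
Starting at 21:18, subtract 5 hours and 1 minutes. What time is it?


16:17

Start: 1278 minutes from midnight
Subtract: 301 minutes
Remaining: 1278 - 301 = 977
Hours: 16, Minutes: 17


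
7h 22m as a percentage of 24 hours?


Total minutes: 7×60 + 22 = 442
Day = 24×60 = 1440 minutes
Fraction = 442/1440 ≈ 0.3069
As a percentage: 442/1440 × 100 ≈ 30.69%

0.3069 (30.69%)


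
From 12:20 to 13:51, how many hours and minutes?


1h 31m

End time in minutes: 13×60 + 51 = 831
Start time in minutes: 12×60 + 20 = 740
Difference = 831 - 740 = 91 minutes
= 1 hours 31 minutes


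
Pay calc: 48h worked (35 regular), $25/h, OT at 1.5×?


Regular: 35h × $25 = $875.00
Overtime: 48 - 35 = 13h
OT pay: 13h × $25 × 1.5 = $487.50
Total = $875.00 + $487.50 = $1362.50

$1362.50


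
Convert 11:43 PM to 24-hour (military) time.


Input: 11:43 PM
PM: 11 + 12 = 23

23:43


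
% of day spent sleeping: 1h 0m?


4.2%

Time: 60 minutes
Day: 1440 minutes
Percentage = (60/1440) × 100 ≈ 4.2%


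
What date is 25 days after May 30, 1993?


June 24, 1993

Start: May 30, 1993
Add 25 days
May 30 → June 1: 31 - 30 + 1 = 2 days (25 - 2 = 23 left)
June 1 + 23 = June 24, 1993


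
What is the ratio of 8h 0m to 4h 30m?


Duration 1: 480 minutes
Duration 2: 270 minutes
Ratio = 480:270
GCD = 30
Simplified = 16:9
As a decimal: 16/9 ≈ 1.78

16:9 (1.78)


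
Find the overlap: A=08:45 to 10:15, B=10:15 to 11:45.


0 minutes

Meeting A: 525-615 (in minutes from midnight)
Meeting B: 615-705
Overlap start = max(525, 615) = 615
Overlap end = min(615, 705) = 615
Overlap = max(0, 615 - 615) = 0 min


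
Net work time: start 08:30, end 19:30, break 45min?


Total time = (19×60+30) - (8×60+30)
= 1170 - 510 = 660 min
Minus break: 660 - 45 = 615 min
= 10h 15m

10h 15m (615 minutes)


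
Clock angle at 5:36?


Hour hand = 5×30 + 36×0.5 = 168.0°
Minute hand = 36×6 = 216°
Difference = |168.0 - 216| = 48.0°

48.0°


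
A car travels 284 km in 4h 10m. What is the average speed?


68.2 km/h

Distance: 284 km
Time: 4h 10m = 250 min = 250/60 = 25/6 hours
Speed = 284 ÷ (25/6) = 284 × 6 / 25 = 1704/25 ≈ 68.2 km/h


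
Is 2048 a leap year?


Yes

Rules: divisible by 4 AND (not by 100 OR by 400)
2048 ÷ 4 = 512 exactly → divisible by 4
2048 ÷ 100 = 20 remainder 48 → not divisible by 100
Divisible by 4 but not by 100 → leap year


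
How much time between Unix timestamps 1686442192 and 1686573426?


131234 seconds (36.5 hours / 1.52 days)

Difference = 1686573426 - 1686442192 = 131234 seconds
In hours: 131234 / 3600 ≈ 36.5
In days: 131234 / 86400 ≈ 1.52


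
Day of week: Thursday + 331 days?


Start: Thursday (index 3)
(3 + 331) mod 7
= 334 mod 7
= 5
Index 5 → Saturday

Saturday


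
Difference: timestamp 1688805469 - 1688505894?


299575 seconds (83.2 hours / 3.47 days)

Difference = 1688805469 - 1688505894 = 299575 seconds
In hours: 299575 / 3600 ≈ 83.2
In days: 299575 / 86400 ≈ 3.47


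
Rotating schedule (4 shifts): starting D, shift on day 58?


Shift A

Shifts: A, B, C, D
Start: D (index 3)
Day 58: (3 + 58 - 1) mod 4
= 60 mod 4
= 0
Index 0 → shift A


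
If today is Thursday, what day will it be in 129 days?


Sunday

Start: Thursday (index 3)
(3 + 129) mod 7
= 132 mod 7
= 6
Index 6 → Sunday


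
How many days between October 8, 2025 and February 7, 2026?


122 days

From October 8, 2025 to February 7, 2026
Rest of October 2025: 31 - 8 = 23
Full months: November 30, December 31, January 31
Days into February 2026: 7
Total = 23 + 30 + 31 + 31 + 7 = 122 days


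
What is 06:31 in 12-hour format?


6:31 AM

Hour: 6
6 < 12 → AM


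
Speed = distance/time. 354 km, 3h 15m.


Distance: 354 km
Time: 3h 15m = 195 min = 195/60 = 13/4 hours
Speed = 354 ÷ (13/4) = 354 × 4 / 13 = 1416/13 ≈ 108.9 km/h

108.9 km/h


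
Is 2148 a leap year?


Yes

Rules: divisible by 4 AND (not by 100 OR by 400)
2148 ÷ 4 = 537 exactly → divisible by 4
2148 ÷ 100 = 21 remainder 48 → not divisible by 100
Divisible by 4 but not by 100 → leap year


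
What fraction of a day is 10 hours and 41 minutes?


0.4451 (44.51%)

Total minutes: 10×60 + 41 = 641
Day = 24×60 = 1440 minutes
Fraction = 641/1440 ≈ 0.4451
As a percentage: 641/1440 × 100 ≈ 44.51%


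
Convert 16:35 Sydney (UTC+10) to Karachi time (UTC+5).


11:35

Time difference = UTC+5 - UTC+10 = -5 hours
New hour = (16 -5) mod 24
= 11 mod 24 = 11
Minutes unchanged → 11:35


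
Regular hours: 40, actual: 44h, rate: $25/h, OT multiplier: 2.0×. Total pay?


Regular: 40h × $25 = $1000.00
Overtime: 44 - 40 = 4h
OT pay: 4h × $25 × 2.0 = $200.00
Total = $1000.00 + $200.00 = $1200.00

$1200.00


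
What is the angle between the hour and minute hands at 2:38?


Hour hand = 2×30 + 38×0.5 = 79.0°
Minute hand = 38×6 = 228°
Difference = |79.0 - 228| = 149.0°

149.0°


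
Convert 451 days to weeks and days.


64 weeks 3 days

Weeks: 451 ÷ 7 = 64 remainder 3


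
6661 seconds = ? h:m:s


Hours: 6661 ÷ 3600 = 1 remainder 3061
Minutes: 3061 ÷ 60 = 51 remainder 1
Seconds: 1

1h 51m 1s


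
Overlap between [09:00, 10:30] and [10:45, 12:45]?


0 minutes

Meeting A: 540-630 (in minutes from midnight)
Meeting B: 645-765
Overlap start = max(540, 645) = 645
Overlap end = min(630, 765) = 630
Overlap = max(0, 630 - 645) = 0 min


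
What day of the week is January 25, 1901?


Friday

Zeller's congruence:
q=25, m=13, k=0, j=19
h = (25 + ⌊13×14/5⌋ + 0 + ⌊0/4⌋ + ⌊19/4⌋ - 2×19) mod 7
= (25 + 36 + 0 + 0 + 4 - 38) mod 7
= 27 mod 7 = 6
h=6 → Friday


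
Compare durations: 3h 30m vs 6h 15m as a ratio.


14:25 (0.56)

Duration 1: 210 minutes
Duration 2: 375 minutes
Ratio = 210:375
GCD = 15
Simplified = 14:25
As a decimal: 14/25 = 0.56


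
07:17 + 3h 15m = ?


10:32

Start: 437 minutes from midnight
Add: 195 minutes
Total: 632 minutes
Hours: 632 ÷ 60 = 10 remainder 32


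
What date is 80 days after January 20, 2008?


April 9, 2008

Start: January 20, 2008
Add 80 days
January 20 → February 1: 31 - 20 + 1 = 12 days (80 - 12 = 68 left)
February 1 → March 1: 29 - 1 + 1 = 29 days (68 - 29 = 39 left)
March 1 → April 1: 31 - 1 + 1 = 31 days (39 - 31 = 8 left)
April 1 + 8 = April 9, 2008


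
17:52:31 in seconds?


64351 seconds

Hours: 17 × 3600 = 61200
Minutes: 52 × 60 = 3120
Seconds: 31
Total = 61200 + 3120 + 31 = 64351


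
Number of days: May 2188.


Month: May (month 5)
May has 31 days

31 days


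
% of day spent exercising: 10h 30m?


Time: 630 minutes
Day: 1440 minutes
Percentage = (630/1440) × 100 ≈ 43.8%

43.8%


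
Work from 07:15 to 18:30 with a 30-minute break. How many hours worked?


10h 45m (645 minutes)

Total time = (18×60+30) - (7×60+15)
= 1110 - 435 = 675 min
Minus break: 675 - 30 = 645 min
= 10h 45m


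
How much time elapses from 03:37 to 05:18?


1h 41m

End time in minutes: 5×60 + 18 = 318
Start time in minutes: 3×60 + 37 = 217
Difference = 318 - 217 = 101 minutes
= 1 hours 41 minutes


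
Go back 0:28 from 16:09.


Start: 969 minutes from midnight
Subtract: 28 minutes
Remaining: 969 - 28 = 941
Hours: 15, Minutes: 41

15:41


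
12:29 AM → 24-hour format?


Input: 12:29 AM
12 AM → 00 (midnight)

00:29


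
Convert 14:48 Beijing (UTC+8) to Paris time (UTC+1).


07:48

Time difference = UTC+1 - UTC+8 = -7 hours
New hour = (14 -7) mod 24
= 7 mod 24 = 7
Minutes unchanged → 07:48


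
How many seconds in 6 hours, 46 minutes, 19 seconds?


24379 seconds

Hours: 6 × 3600 = 21600
Minutes: 46 × 60 = 2760
Seconds: 19
Total = 21600 + 2760 + 19 = 24379


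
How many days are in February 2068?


Month: February (month 2)
February: 28 or 29 (leap year)
2068 leap year? Yes

29 days


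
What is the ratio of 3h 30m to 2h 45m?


Duration 1: 210 minutes
Duration 2: 165 minutes
Ratio = 210:165
GCD = 15
Simplified = 14:11
As a decimal: 14/11 ≈ 1.27

14:11 (1.27)


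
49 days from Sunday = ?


Sunday

Start: Sunday (index 6)
(6 + 49) mod 7
= 55 mod 7
= 6
Index 6 → Sunday


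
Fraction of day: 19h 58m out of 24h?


Total minutes: 19×60 + 58 = 1198
Day = 24×60 = 1440 minutes
Fraction = 1198/1440 ≈ 0.8319
As a percentage: 1198/1440 × 100 ≈ 83.19%

0.8319 (83.19%)


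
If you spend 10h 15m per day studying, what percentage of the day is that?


42.7%

Time: 615 minutes
Day: 1440 minutes
Percentage = (615/1440) × 100 ≈ 42.7%


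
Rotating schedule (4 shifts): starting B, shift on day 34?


Shifts: A, B, C, D
Start: B (index 1)
Day 34: (1 + 34 - 1) mod 4
= 34 mod 4
= 2
Index 2 → shift C

Shift C


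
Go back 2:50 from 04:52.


Start: 292 minutes from midnight
Subtract: 170 minutes
Remaining: 292 - 170 = 122
Hours: 2, Minutes: 2

02:02


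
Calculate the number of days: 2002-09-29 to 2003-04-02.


From September 29, 2002 to April 2, 2003
Rest of September 2002: 30 - 29 = 1
Full months: October 31, November 30, December 31, January 31, February 2003 28, March 31
Days into April 2003: 2
Total = 1 + 31 + 30 + 31 + 31 + 28 + 31 + 2 = 185 days

185 days


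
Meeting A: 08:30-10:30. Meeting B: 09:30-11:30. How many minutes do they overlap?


60 minutes

Meeting A: 510-630 (in minutes from midnight)
Meeting B: 570-690
Overlap start = max(510, 570) = 570
Overlap end = min(630, 690) = 630
Overlap = max(0, 630 - 570) = 60 min


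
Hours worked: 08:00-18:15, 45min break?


Total time = (18×60+15) - (8×60+0)
= 1095 - 480 = 615 min
Minus break: 615 - 45 = 570 min
= 9h 30m

9h 30m (570 minutes)


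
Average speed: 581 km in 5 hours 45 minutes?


101.0 km/h

Distance: 581 km
Time: 5h 45m = 345 min = 345/60 = 23/4 hours
Speed = 581 ÷ (23/4) = 581 × 4 / 23 = 2324/23 ≈ 101.0 km/h


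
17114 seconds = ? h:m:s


Hours: 17114 ÷ 3600 = 4 remainder 2714
Minutes: 2714 ÷ 60 = 45 remainder 14
Seconds: 14

4h 45m 14s


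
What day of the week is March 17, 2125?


Saturday

Zeller's congruence:
q=17, m=3, k=25, j=21
h = (17 + ⌊13×4/5⌋ + 25 + ⌊25/4⌋ + ⌊21/4⌋ - 2×21) mod 7
= (17 + 10 + 25 + 6 + 5 - 42) mod 7
= 21 mod 7 = 0
h=0 → Saturday


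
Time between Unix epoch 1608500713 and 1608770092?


269379 seconds (74.8 hours / 3.12 days)

Difference = 1608770092 - 1608500713 = 269379 seconds
In hours: 269379 / 3600 ≈ 74.8
In days: 269379 / 86400 ≈ 3.12


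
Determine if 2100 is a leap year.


Rules: divisible by 4 AND (not by 100 OR by 400)
2100 ÷ 4 = 525 exactly → divisible by 4
2100 ÷ 100 = 21 exactly → divisible by 100
2100 ÷ 400 = 5 remainder 100 → not divisible by 400
Divisible by 100 but not by 400 → not a leap year

No


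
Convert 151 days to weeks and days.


21 weeks 4 days

Weeks: 151 ÷ 7 = 21 remainder 4


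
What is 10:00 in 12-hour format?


10:00 AM

Hour: 10
10 < 12 → AM


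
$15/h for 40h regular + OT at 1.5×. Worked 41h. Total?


$622.50

Regular: 40h × $15 = $600.00
Overtime: 41 - 40 = 1h
OT pay: 1h × $15 × 1.5 = $22.50
Total = $600.00 + $22.50 = $622.50


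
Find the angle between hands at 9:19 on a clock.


Hour hand = 9×30 + 19×0.5 = 279.5°
Minute hand = 19×6 = 114°
Difference = |279.5 - 114| = 165.5°

165.5°


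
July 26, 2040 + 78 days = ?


October 12, 2040

Start: July 26, 2040
Add 78 days
July 26 → August 1: 31 - 26 + 1 = 6 days (78 - 6 = 72 left)
August 1 → September 1: 31 - 1 + 1 = 31 days (72 - 31 = 41 left)
September 1 → October 1: 30 - 1 + 1 = 30 days (41 - 30 = 11 left)
October 1 + 11 = October 12, 2040


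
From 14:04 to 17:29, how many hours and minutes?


End time in minutes: 17×60 + 29 = 1049
Start time in minutes: 14×60 + 4 = 844
Difference = 1049 - 844 = 205 minutes
= 3 hours 25 minutes

3h 25m


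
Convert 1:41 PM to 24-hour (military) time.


13:41

Input: 1:41 PM
PM: 1 + 12 = 13


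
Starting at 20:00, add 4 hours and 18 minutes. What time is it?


Start: 1200 minutes from midnight
Add: 258 minutes
Total: 1458 minutes
Hours: 1458 ÷ 60 = 24 remainder 18
24 ≥ 24 → 24 - 24 = 0 (next day)

00:18 (next day)


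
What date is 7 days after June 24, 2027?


July 1, 2027

Start: June 24, 2027
Add 7 days
June 24 → July 1: 30 - 24 + 1 = 7 days (7 - 7 = 0 left)
Land exactly on July 1, 2027


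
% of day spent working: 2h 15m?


Time: 135 minutes
Day: 1440 minutes
Percentage = (135/1440) × 100 ≈ 9.4%

9.4%


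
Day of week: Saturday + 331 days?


Monday

Start: Saturday (index 5)
(5 + 331) mod 7
= 336 mod 7
= 0
Index 0 → Monday


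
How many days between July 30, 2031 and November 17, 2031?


110 days

From July 30, 2031 to November 17, 2031
Rest of July 2031: 31 - 30 = 1
Full months: August 31, September 30, October 31
Days into November 2031: 17
Total = 1 + 31 + 30 + 31 + 17 = 110 days


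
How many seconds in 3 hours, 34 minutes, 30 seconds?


Hours: 3 × 3600 = 10800
Minutes: 34 × 60 = 2040
Seconds: 30
Total = 10800 + 2040 + 30 = 12870

12870 seconds


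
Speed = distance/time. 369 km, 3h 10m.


Distance: 369 km
Time: 3h 10m = 190 min = 190/60 = 19/6 hours
Speed = 369 ÷ (19/6) = 369 × 6 / 19 = 2214/19 ≈ 116.5 km/h

116.5 km/h


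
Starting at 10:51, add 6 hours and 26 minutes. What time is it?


17:17

Start: 651 minutes from midnight
Add: 386 minutes
Total: 1037 minutes
Hours: 1037 ÷ 60 = 17 remainder 17


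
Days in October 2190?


31 days

Month: October (month 10)
October has 31 days


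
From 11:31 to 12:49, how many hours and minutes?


End time in minutes: 12×60 + 49 = 769
Start time in minutes: 11×60 + 31 = 691
Difference = 769 - 691 = 78 minutes
= 1 hours 18 minutes

1h 18m


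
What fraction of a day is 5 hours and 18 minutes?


0.2208 (22.08%)

Total minutes: 5×60 + 18 = 318
Day = 24×60 = 1440 minutes
Fraction = 318/1440 ≈ 0.2208
As a percentage: 318/1440 × 100 ≈ 22.08%


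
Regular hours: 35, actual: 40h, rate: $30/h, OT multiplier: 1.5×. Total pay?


Regular: 35h × $30 = $1050.00
Overtime: 40 - 35 = 5h
OT pay: 5h × $30 × 1.5 = $225.00
Total = $1050.00 + $225.00 = $1275.00

$1275.00


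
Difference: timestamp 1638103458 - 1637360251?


743207 seconds (206.4 hours / 8.60 days)

Difference = 1638103458 - 1637360251 = 743207 seconds
In hours: 743207 / 3600 ≈ 206.4
In days: 743207 / 86400 ≈ 8.60


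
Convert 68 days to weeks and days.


9 weeks 5 days

Weeks: 68 ÷ 7 = 9 remainder 5


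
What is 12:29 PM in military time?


Input: 12:29 PM
12 PM → 12 (noon)

12:29


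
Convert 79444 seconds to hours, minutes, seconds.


22h 4m 4s

Hours: 79444 ÷ 3600 = 22 remainder 244
Minutes: 244 ÷ 60 = 4 remainder 4
Seconds: 4


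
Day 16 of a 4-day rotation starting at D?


Shift C

Shifts: A, B, C, D
Start: D (index 3)
Day 16: (3 + 16 - 1) mod 4
= 18 mod 4
= 2
Index 2 → shift C


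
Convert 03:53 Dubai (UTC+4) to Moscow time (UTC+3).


02:53

Time difference = UTC+3 - UTC+4 = -1 hours
New hour = (3 -1) mod 24
= 2 mod 24 = 2
Minutes unchanged → 02:53


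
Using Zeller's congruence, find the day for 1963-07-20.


Zeller's congruence:
q=20, m=7, k=63, j=19
h = (20 + ⌊13×8/5⌋ + 63 + ⌊63/4⌋ + ⌊19/4⌋ - 2×19) mod 7
= (20 + 20 + 63 + 15 + 4 - 38) mod 7
= 84 mod 7 = 0
h=0 → Saturday

Saturday


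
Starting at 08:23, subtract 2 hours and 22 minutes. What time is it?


Start: 503 minutes from midnight
Subtract: 142 minutes
Remaining: 503 - 142 = 361
Hours: 6, Minutes: 1

06:01


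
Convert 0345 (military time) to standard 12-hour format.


Hour: 3
3 < 12 → AM

3:45 AM


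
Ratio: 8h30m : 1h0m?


Duration 1: 510 minutes
Duration 2: 60 minutes
Ratio = 510:60
GCD = 30
Simplified = 17:2
As a decimal: 17/2 = 8.50

17:2 (8.50)


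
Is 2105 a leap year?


Rules: divisible by 4 AND (not by 100 OR by 400)
2105 ÷ 4 = 526 remainder 1 → not divisible by 4
Not divisible by 4 → not a leap year

No


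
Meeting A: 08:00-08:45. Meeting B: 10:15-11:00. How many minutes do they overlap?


0 minutes

Meeting A: 480-525 (in minutes from midnight)
Meeting B: 615-660
Overlap start = max(480, 615) = 615
Overlap end = min(525, 660) = 525
Overlap = max(0, 525 - 615) = 0 min


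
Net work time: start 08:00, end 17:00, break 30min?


8h 30m (510 minutes)

Total time = (17×60+0) - (8×60+0)
= 1020 - 480 = 540 min
Minus break: 540 - 30 = 510 min
= 8h 30m


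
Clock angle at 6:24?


Hour hand = 6×30 + 24×0.5 = 192.0°
Minute hand = 24×6 = 144°
Difference = |192.0 - 144| = 48.0°

48.0°


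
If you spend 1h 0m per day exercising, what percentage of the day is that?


4.2%

Time: 60 minutes
Day: 1440 minutes
Percentage = (60/1440) × 100 ≈ 4.2%


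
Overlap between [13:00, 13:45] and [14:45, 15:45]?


0 minutes

Meeting A: 780-825 (in minutes from midnight)
Meeting B: 885-945
Overlap start = max(780, 885) = 885
Overlap end = min(825, 945) = 825
Overlap = max(0, 825 - 885) = 0 min


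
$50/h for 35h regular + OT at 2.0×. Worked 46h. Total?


$2850.00

Regular: 35h × $50 = $1750.00
Overtime: 46 - 35 = 11h
OT pay: 11h × $50 × 2.0 = $1100.00
Total = $1750.00 + $1100.00 = $2850.00


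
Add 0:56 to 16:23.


17:19

Start: 983 minutes from midnight
Add: 56 minutes
Total: 1039 minutes
Hours: 1039 ÷ 60 = 17 remainder 19


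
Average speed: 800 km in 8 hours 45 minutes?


Distance: 800 km
Time: 8h 45m = 525 min = 525/60 = 35/4 hours
Speed = 800 ÷ (35/4) = 800 × 4 / 35 = 3200/35 ≈ 91.4 km/h

91.4 km/h


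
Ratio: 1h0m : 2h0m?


Duration 1: 60 minutes
Duration 2: 120 minutes
Ratio = 60:120
GCD = 60
Simplified = 1:2
As a decimal: 1/2 = 0.50

1:2 (0.50)


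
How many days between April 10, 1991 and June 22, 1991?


From April 10, 1991 to June 22, 1991
Rest of April 1991: 30 - 10 = 20
Full months: May 31
Days into June 1991: 22
Total = 20 + 31 + 22 = 73 days

73 days


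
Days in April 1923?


Month: April (month 4)
April has 30 days

30 days


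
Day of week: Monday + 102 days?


Friday

Start: Monday (index 0)
(0 + 102) mod 7
= 102 mod 7
= 4
Index 4 → Friday


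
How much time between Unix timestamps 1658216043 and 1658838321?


622278 seconds (172.9 hours / 7.20 days)

Difference = 1658838321 - 1658216043 = 622278 seconds
In hours: 622278 / 3600 ≈ 172.9
In days: 622278 / 86400 ≈ 7.20


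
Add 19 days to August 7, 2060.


August 26, 2060

Start: August 7, 2060
Add 19 days
August 7 + 19 = August 26, 2060


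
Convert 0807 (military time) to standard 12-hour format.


8:07 AM

Hour: 8
8 < 12 → AM


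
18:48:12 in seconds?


67692 seconds

Hours: 18 × 3600 = 64800
Minutes: 48 × 60 = 2880
Seconds: 12
Total = 64800 + 2880 + 12 = 67692


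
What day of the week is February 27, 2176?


Zeller's congruence:
q=27, m=14, k=75, j=21
h = (27 + ⌊13×15/5⌋ + 75 + ⌊75/4⌋ + ⌊21/4⌋ - 2×21) mod 7
= (27 + 39 + 75 + 18 + 5 - 42) mod 7
= 122 mod 7 = 3
h=3 → Tuesday

Tuesday


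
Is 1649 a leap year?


Rules: divisible by 4 AND (not by 100 OR by 400)
1649 ÷ 4 = 412 remainder 1 → not divisible by 4
Not divisible by 4 → not a leap year

No


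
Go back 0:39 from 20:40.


Start: 1240 minutes from midnight
Subtract: 39 minutes
Remaining: 1240 - 39 = 1201
Hours: 20, Minutes: 1

20:01


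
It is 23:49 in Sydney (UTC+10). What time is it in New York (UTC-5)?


Time difference = UTC-5 - UTC+10 = -15 hours
New hour = (23 -15) mod 24
= 8 mod 24 = 8
Minutes unchanged → 08:49

08:49


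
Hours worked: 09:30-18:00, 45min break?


Total time = (18×60+0) - (9×60+30)
= 1080 - 570 = 510 min
Minus break: 510 - 45 = 465 min
= 7h 45m

7h 45m (465 minutes)


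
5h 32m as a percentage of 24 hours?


0.2306 (23.06%)

Total minutes: 5×60 + 32 = 332
Day = 24×60 = 1440 minutes
Fraction = 332/1440 ≈ 0.2306
As a percentage: 332/1440 × 100 ≈ 23.06%


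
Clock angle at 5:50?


Hour hand = 5×30 + 50×0.5 = 175.0°
Minute hand = 50×6 = 300°
Difference = |175.0 - 300| = 125.0°

125.0°


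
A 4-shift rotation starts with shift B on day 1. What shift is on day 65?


Shift B

Shifts: A, B, C, D
Start: B (index 1)
Day 65: (1 + 65 - 1) mod 4
= 65 mod 4
= 1
Index 1 → shift B


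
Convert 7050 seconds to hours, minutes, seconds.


1h 57m 30s

Hours: 7050 ÷ 3600 = 1 remainder 3450
Minutes: 3450 ÷ 60 = 57 remainder 30
Seconds: 30


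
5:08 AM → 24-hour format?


Input: 5:08 AM
AM hour stays: 5

05:08


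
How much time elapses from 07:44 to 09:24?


End time in minutes: 9×60 + 24 = 564
Start time in minutes: 7×60 + 44 = 464
Difference = 564 - 464 = 100 minutes
= 1 hours 40 minutes

1h 40m


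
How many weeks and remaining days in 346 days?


49 weeks 3 days

Weeks: 346 ÷ 7 = 49 remainder 3


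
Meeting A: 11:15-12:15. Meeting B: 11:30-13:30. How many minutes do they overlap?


45 minutes

Meeting A: 675-735 (in minutes from midnight)
Meeting B: 690-810
Overlap start = max(675, 690) = 690
Overlap end = min(735, 810) = 735
Overlap = max(0, 735 - 690) = 45 min


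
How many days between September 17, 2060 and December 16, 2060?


From September 17, 2060 to December 16, 2060
Rest of September 2060: 30 - 17 = 13
Full months: October 31, November 30
Days into December 2060: 16
Total = 13 + 31 + 30 + 16 = 90 days

90 days


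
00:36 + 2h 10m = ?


02:46

Start: 36 minutes from midnight
Add: 130 minutes
Total: 166 minutes
Hours: 166 ÷ 60 = 2 remainder 46


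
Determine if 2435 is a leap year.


Rules: divisible by 4 AND (not by 100 OR by 400)
2435 ÷ 4 = 608 remainder 3 → not divisible by 4
Not divisible by 4 → not a leap year

No


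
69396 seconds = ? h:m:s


19h 16m 36s

Hours: 69396 ÷ 3600 = 19 remainder 996
Minutes: 996 ÷ 60 = 16 remainder 36
Seconds: 36


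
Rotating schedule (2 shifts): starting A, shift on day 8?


Shifts: A, B
Start: A (index 0)
Day 8: (0 + 8 - 1) mod 2
= 7 mod 2
= 1
Index 1 → shift B

Shift B


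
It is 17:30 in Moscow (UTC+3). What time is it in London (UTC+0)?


14:30

Time difference = UTC+0 - UTC+3 = -3 hours
New hour = (17 -3) mod 24
= 14 mod 24 = 14
Minutes unchanged → 14:30


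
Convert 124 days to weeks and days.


Weeks: 124 ÷ 7 = 17 remainder 5

17 weeks 5 days


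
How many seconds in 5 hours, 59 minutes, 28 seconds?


Hours: 5 × 3600 = 18000
Minutes: 59 × 60 = 3540
Seconds: 28
Total = 18000 + 3540 + 28 = 21568

21568 seconds


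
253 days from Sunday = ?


Start: Sunday (index 6)
(6 + 253) mod 7
= 259 mod 7
= 0
Index 0 → Monday

Monday


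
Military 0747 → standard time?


Hour: 7
7 < 12 → AM

7:47 AM


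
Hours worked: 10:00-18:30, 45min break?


Total time = (18×60+30) - (10×60+0)
= 1110 - 600 = 510 min
Minus break: 510 - 45 = 465 min
= 7h 45m

7h 45m (465 minutes)


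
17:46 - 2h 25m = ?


Start: 1066 minutes from midnight
Subtract: 145 minutes
Remaining: 1066 - 145 = 921
Hours: 15, Minutes: 21

15:21


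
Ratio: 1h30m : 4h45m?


Duration 1: 90 minutes
Duration 2: 285 minutes
Ratio = 90:285
GCD = 15
Simplified = 6:19
As a decimal: 6/19 ≈ 0.32

6:19 (0.32)


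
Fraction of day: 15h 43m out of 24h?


0.6549 (65.49%)

Total minutes: 15×60 + 43 = 943
Day = 24×60 = 1440 minutes
Fraction = 943/1440 ≈ 0.6549
As a percentage: 943/1440 × 100 ≈ 65.49%


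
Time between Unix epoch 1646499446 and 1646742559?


Difference = 1646742559 - 1646499446 = 243113 seconds
In hours: 243113 / 3600 ≈ 67.5
In days: 243113 / 86400 ≈ 2.81

243113 seconds (67.5 hours / 2.81 days)


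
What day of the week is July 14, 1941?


Monday

Zeller's congruence:
q=14, m=7, k=41, j=19
h = (14 + ⌊13×8/5⌋ + 41 + ⌊41/4⌋ + ⌊19/4⌋ - 2×19) mod 7
= (14 + 20 + 41 + 10 + 4 - 38) mod 7
= 51 mod 7 = 2
h=2 → Monday


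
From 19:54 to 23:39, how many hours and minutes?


End time in minutes: 23×60 + 39 = 1419
Start time in minutes: 19×60 + 54 = 1194
Difference = 1419 - 1194 = 225 minutes
= 3 hours 45 minutes

3h 45m


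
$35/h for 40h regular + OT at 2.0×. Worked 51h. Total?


Regular: 40h × $35 = $1400.00
Overtime: 51 - 40 = 11h
OT pay: 11h × $35 × 2.0 = $770.00
Total = $1400.00 + $770.00 = $2170.00

$2170.00


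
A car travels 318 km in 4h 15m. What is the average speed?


74.8 km/h

Distance: 318 km
Time: 4h 15m = 255 min = 255/60 = 17/4 hours
Speed = 318 ÷ (17/4) = 318 × 4 / 17 = 1272/17 ≈ 74.8 km/h


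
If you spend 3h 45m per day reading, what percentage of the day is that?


15.6%

Time: 225 minutes
Day: 1440 minutes
Percentage = (225/1440) × 100 ≈ 15.6%


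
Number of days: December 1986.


31 days

Month: December (month 12)
December has 31 days


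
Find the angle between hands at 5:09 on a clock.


100.5°

Hour hand = 5×30 + 9×0.5 = 154.5°
Minute hand = 9×6 = 54°
Difference = |154.5 - 54| = 100.5°


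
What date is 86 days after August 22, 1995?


November 16, 1995

Start: August 22, 1995
Add 86 days
August 22 → September 1: 31 - 22 + 1 = 10 days (86 - 10 = 76 left)
September 1 → October 1: 30 - 1 + 1 = 30 days (76 - 30 = 46 left)
October 1 → November 1: 31 - 1 + 1 = 31 days (46 - 31 = 15 left)
November 1 + 15 = November 16, 1995


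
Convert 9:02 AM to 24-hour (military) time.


09:02

Input: 9:02 AM
AM hour stays: 9


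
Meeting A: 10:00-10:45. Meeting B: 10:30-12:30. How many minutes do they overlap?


15 minutes

Meeting A: 600-645 (in minutes from midnight)
Meeting B: 630-750
Overlap start = max(600, 630) = 630
Overlap end = min(645, 750) = 645
Overlap = max(0, 645 - 630) = 15 min


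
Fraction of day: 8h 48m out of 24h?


0.3667 (36.67%)

Total minutes: 8×60 + 48 = 528
Day = 24×60 = 1440 minutes
Fraction = 528/1440 ≈ 0.3667
As a percentage: 528/1440 × 100 ≈ 36.67%
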